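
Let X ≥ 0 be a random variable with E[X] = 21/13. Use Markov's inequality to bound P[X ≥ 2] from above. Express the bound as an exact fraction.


μ = E[X] = 21/13, a = 2.
Markov: P[X ≥ 2] ≤ μ/a = (21/13)/2 = 21/26.
Numerically: ≈ 0.808.
(Since a = 2 > μ = 1.615, the bound 21/26 is < 1 and informative.)

P[X ≥ 2] ≤ 21/26 ≈ 0.808.


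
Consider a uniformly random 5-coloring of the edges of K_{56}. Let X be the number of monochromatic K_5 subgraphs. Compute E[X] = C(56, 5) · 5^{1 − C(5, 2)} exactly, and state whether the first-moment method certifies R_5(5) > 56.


E[X] = C(56, 5) · 5^{1 − 10} = 3819816 · 5^{−9} = 3819816/1953125.
As a reduced fraction: E[X] = 3819816/1953125 ≈ 1.9557.
Is E[X] < 1? NO.
Since E[X] ≥ 1, the first-moment bound is inconclusive at n = 56; it does NOT by itself certify R_5(5) > 56.

E[X] = 3819816/1953125 ≈ 1.9557; E[X] ≥ 1; first-moment method inconclusive here.


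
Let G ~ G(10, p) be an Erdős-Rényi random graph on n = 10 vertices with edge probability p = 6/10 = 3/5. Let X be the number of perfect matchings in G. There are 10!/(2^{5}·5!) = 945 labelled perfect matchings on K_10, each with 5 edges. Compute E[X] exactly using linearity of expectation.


K_10 has 10!/(2^{5}·5!) = 945 labelled perfect matchings.
For each such perfect matching H, let X_H = 1 if all 5 edges of H are present in G. Then P[X_H = 1] = p^{5} = (3/5)^{5} = 243/3125.
By linearity: E[X] = Σ_H E[X_H] = 945 · p^{5} = 945 · 243/3125 = 45927/625.
Numerically: E[X] ≈ 73.483.

E[X] = 945 · (3/5)^{5} = 45927/625 ≈ 73.483.


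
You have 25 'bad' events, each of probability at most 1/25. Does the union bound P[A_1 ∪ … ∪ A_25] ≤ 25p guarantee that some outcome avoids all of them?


Union bound: P[∪_{i=1}^{25} A_i] ≤ Σ_i P[A_i] ≤ 25·p = 25·(1/25) = 1.
Numerically: 1 ≈ 1.000000.
Is 1 < 1? NO.
Since the bound 1 is ≥ 1, the union bound is uninformative here; it does NOT by itself certify existence.

25·p = 1 ≈ 1.000000; existence NOT certified by the union bound.


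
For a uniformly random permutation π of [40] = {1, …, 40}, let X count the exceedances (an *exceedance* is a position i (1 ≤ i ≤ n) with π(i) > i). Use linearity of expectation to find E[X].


Write X = Σ_{i=1}^{40} X_i, where X_i = 1_{π(i) > i}.
For each fixed i, π(i) is uniform over {1, …, 40} (marginal of a uniform permutation), so P[π(i) > i] = (n − i)/n. Summing: Σ_{i=1}^{40} (n − i)/n = (0 + 1 + … + 39)/40 = 40(40 − 1)/(2·40) = (40 − 1)/2.
Hence E[X] = Σ_{i=1}^{40} (40 − i)/40 = 39/2 ≈ 19.500.

E[X] = 39/2 = 19.500.


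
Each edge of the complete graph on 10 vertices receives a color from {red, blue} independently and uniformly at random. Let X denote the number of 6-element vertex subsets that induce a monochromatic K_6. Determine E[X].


Let X = Σ_S X_S over the C(10, 6) = 210 subsets S of size 6, where X_S = 1 if the K_6 on S is monochromatic.
For a fixed S, the K_6 on S has C(6, 2) = 15 edges. P[all 15 edges red] = (1/2)^15, and likewise for blue, so P[monochromatic] = 2·(1/2)^15 = 2^{1 − 15} = 1/16384.
By linearity: E[X] = C(10, 6) · 2^{1 − 15} = 210 · 1/16384 = 105/8192.
Numerically: E[X] ≈ 0.01282.

E[X] = C(10,6)·2^(1−C(6,2)) = 105/8192 ≈ 0.01282.


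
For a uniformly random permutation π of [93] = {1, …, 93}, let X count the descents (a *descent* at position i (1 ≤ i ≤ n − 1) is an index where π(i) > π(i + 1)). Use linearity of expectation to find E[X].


Write X = Σ X_I over i = 1, …, 92, with X_I the indicator of one descent.
There are 92 indicators.
For each fixed i, the pair (π(i), π(i+1)) is a uniformly random ordered pair of distinct values from {1, …, 93}; by symmetry P[π(i) > π(i+1)] = 1/2.
By linearity: E[X] = 92 · (1/2) = (93 − 1) · (1/2) = 46 ≈ 46.000.

E[X] = 46 = 46.000.


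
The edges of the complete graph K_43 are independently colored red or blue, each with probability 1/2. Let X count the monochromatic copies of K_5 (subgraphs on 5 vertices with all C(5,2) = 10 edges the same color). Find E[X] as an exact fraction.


Let X = Σ_S X_S over the C(43, 5) = 962598 subsets S of size 5, where X_S = 1 if the K_5 on S is monochromatic.
For a fixed S, the K_5 on S has C(5, 2) = 10 edges. P[all 10 edges red] = (1/2)^10, and likewise for blue, so P[monochromatic] = 2·(1/2)^10 = 2^{1 − 10} = 1/512.
By linearity: E[X] = C(43, 5) · 2^{1 − 10} = 962598 · 1/512 = 481299/256.
Numerically: E[X] ≈ 1880.074219.

E[X] = C(43,5)·2^(1−C(5,2)) = 481299/256 ≈ 1880.074219.


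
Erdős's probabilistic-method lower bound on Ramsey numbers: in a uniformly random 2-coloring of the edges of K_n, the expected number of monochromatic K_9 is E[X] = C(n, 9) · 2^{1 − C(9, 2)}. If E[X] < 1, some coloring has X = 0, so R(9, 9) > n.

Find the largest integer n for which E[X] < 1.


We need C(n, 9) · 2^{1 − 36} < 1, i.e. C(n, 9) < 2^{36 − 1} = 34359738368.
Check values of n near the boundary:
  n = 63: C(63, 9) = 23667689815; 23667689815 < 34359738368? YES
  n = 64: C(64, 9) = 27540584512; 27540584512 < 34359738368? YES
  n = 65: C(65, 9) = 31966749880; 31966749880 < 34359738368? YES
  n = 66: C(66, 9) = 37014131440; 37014131440 < 34359738368? NO
  n = 67: C(67, 9) = 42757703560; 42757703560 < 34359738368? NO
The largest n with C(n, 9) < 34359738368 is n = 65 (where E[X] = 3995843735/4294967296 ≈ 0.9303549). Hence R(9, 9) > 65, i.e. R(9, 9) ≥ 66.

Largest n = 65; hence R(9, 9) > 65.


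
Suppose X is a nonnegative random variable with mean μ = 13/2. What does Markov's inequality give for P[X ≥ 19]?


μ = E[X] = 13/2, a = 19.
Markov: P[X ≥ 19] ≤ μ/a = (13/2)/19 = 13/38.
Numerically: ≈ 0.3421.
(Since a = 19 > μ = 6.5000, the bound 13/38 is < 1 and informative.)

P[X ≥ 19] ≤ 13/38 ≈ 0.3421.


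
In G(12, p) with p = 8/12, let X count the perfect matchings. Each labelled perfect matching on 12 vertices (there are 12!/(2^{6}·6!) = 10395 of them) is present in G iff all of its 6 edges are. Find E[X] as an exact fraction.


K_12 has 12!/(2^{6}·6!) = 10395 labelled perfect matchings.
For each such perfect matching H, let X_H = 1 if all 6 edges of H are present in G. Then P[X_H = 1] = p^{6} = (2/3)^{6} = 64/729.
By linearity of expectation: E[X] = Σ_H E[X_H] = 10395 · p^{6} = 10395 · 64/729 = 24640/27.
Numerically: E[X] ≈ 912.6.

E[X] = 10395 · (2/3)^{6} = 24640/27 ≈ 912.6.


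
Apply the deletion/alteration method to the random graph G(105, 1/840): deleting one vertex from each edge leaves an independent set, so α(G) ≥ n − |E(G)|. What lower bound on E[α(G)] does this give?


E[|E(G)|] = C(105, 2)·p = 5460 · (1/840) = 13/2.
E[α(G)] ≥ n − E[|E(G)|] = 105 − 13/2 = 197/2.
Numerically: ≈ 98.500000.
(This is only a lower bound; the true E[α(G)] may be larger.)

E[α(G)] ≥ 197/2 ≈ 98.500000.


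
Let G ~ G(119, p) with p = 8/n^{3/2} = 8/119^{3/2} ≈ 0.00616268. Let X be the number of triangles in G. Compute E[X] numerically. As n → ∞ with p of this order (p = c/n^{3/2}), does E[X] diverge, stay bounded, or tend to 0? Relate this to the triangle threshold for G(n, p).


Number of potential triangles: C(119, 3) = 273819.
Each occurs with probability p³ ≈ (0.00616268)³ ≈ 2.34049994e-07.
By linearity: E[X] = C(119, 3)·p³ ≈ 273819 · 2.34049994e-07 ≈ 0.064087.
Since α = 3/2 > 1, p = c/n^{3/2} = o(1/n) is below the triangle threshold p ~ 1/n. Asymptotically E[X] ~ (c³/6)·n^{3(1−α)} = (8³/6)·n^{-1.5} → 0, so by Markov's inequality G has no triangles w.h.p.

E[X] ≈ 0.064087; in regime p = Θ(1/n^{3/2}) E[X] tends to 0 (below the triangle threshold p ~ 1/n).


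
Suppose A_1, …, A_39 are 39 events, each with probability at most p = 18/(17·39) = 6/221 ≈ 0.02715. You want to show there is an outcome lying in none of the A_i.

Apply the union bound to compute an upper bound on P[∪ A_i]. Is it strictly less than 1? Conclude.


Union bound: P[∪_{i=1}^{39} A_i] ≤ Σ_i P[A_i] ≤ 39·p = 39·(6/221) = 18/17.
Numerically: 18/17 ≈ 1.05882.
Is 18/17 < 1? NO.
Since the bound 18/17 is ≥ 1, the union bound is uninformative here; it does NOT by itself certify existence.

39·p = 18/17 ≈ 1.05882; existence NOT certified by the union bound.


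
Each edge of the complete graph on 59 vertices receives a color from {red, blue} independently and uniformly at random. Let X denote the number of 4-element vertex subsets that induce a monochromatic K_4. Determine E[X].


Let X = Σ_S X_S over the C(59, 4) = 455126 subsets S of size 4, where X_S = 1 if the K_4 on S is monochromatic.
For a fixed S, the K_4 on S has C(4, 2) = 6 edges. P[all 6 edges red] = (1/2)^6, and likewise for blue, so P[monochromatic] = 2·(1/2)^6 = 2^{1 − 6} = 1/32.
Summing: E[X] = C(59, 4) · 2^{1 − 6} = 455126 · 1/32 = 227563/16.
Numerically: E[X] ≈ 14222.687500.

E[X] = C(59,4)·2^(1−C(4,2)) = 227563/16 ≈ 14222.687500.


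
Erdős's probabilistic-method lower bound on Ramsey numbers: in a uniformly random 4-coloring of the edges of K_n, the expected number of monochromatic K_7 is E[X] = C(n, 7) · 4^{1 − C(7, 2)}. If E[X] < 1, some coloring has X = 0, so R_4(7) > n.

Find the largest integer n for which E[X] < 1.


We need C(n, 7) · 4^{1 − 21} < 1, i.e. C(n, 7) < 4^{21 − 1} = 1099511627776.
Check values of n near the boundary:
  n = 175: C(175, 7) = 883208107275; 883208107275 < 1099511627776? YES
  n = 176: C(176, 7) = 919790691600; 919790691600 < 1099511627776? YES
  n = 177: C(177, 7) = 957664425960; 957664425960 < 1099511627776? YES
  n = 178: C(178, 7) = 996867063280; 996867063280 < 1099511627776? YES
  n = 179: C(179, 7) = 1037437234460; 1037437234460 < 1099511627776? YES
  n = 180: C(180, 7) = 1079414463600; 1079414463600 < 1099511627776? YES
  n = 181: C(181, 7) = 1122839183400; 1122839183400 < 1099511627776? NO
  n = 182: C(182, 7) = 1167752750736; 1167752750736 < 1099511627776? NO
  n = 183: C(183, 7) = 1214197462413; 1214197462413 < 1099511627776? NO
The largest n with C(n, 7) < 1099511627776 is n = 180 (where E[X] = 67463403975/68719476736 ≈ 0.982). Hence R_4(7) > 180, i.e. R_4(7) ≥ 181.

Largest n = 180; hence R_4(7) > 180.


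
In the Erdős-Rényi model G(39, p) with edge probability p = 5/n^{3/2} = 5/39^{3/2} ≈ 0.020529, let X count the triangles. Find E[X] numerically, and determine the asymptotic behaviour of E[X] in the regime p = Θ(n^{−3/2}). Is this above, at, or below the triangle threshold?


Number of potential triangles: C(39, 3) = 9139.
Each occurs with probability p³ ≈ (0.020529)³ ≈ 8.6520552e-06.
By linearity: E[X] = C(39, 3)·p³ ≈ 9139 · 8.6520552e-06 ≈ 0.07907.
Since α = 3/2 > 1, p = c/n^{3/2} = o(1/n) is below the triangle threshold p ~ 1/n. Asymptotically E[X] ~ (c³/6)·n^{3(1−α)} = (5³/6)·n^{-1.5} → 0, so by Markov's inequality G has no triangles w.h.p.

E[X] ≈ 0.07907; in regime p = Θ(1/n^{3/2}) E[X] tends to 0 (below the triangle threshold p ~ 1/n).


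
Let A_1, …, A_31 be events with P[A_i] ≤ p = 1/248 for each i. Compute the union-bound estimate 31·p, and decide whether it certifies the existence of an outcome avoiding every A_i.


Union bound: P[∪_{i=1}^{31} A_i] ≤ Σ_i P[A_i] ≤ 31·p = 31·(1/248) = 1/8.
Numerically: 1/8 ≈ 0.125000.
Is 1/8 < 1? YES.
Since P[∪ A_i] ≤ 1/8 < 1, the complement has P[∩ A_i^c] ≥ 1 − 1/8 = 7/8 > 0, so some outcome avoids every A_i.

31·p = 1/8 ≈ 0.125000; existence CERTIFIED by the union bound.


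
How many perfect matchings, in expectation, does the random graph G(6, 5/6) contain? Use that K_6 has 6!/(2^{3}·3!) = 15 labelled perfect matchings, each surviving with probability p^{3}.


K_6 has 6!/(2^{3}·3!) = 15 labelled perfect matchings.
For each such perfect matching H, let X_H = 1 if all 3 edges of H are present in G. Then P[X_H = 1] = p^{3} = (5/6)^{3} = 125/216.
By linearity of expectation: E[X] = Σ_H E[X_H] = 15 · p^{3} = 15 · 125/216 = 625/72.
Numerically: E[X] ≈ 8.68056.

E[X] = 15 · (5/6)^{3} = 625/72 ≈ 8.68056.


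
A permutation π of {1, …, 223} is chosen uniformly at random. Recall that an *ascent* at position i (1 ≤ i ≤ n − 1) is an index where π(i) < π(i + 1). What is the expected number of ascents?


Write X = Σ X_I over i = 1, …, 222, with X_I the indicator of one ascent.
There are 222 indicators.
For each fixed i, the pair (π(i), π(i+1)) is a uniformly random ordered pair of distinct values from {1, …, 223}; by symmetry P[π(i) < π(i+1)] = 1/2.
By linearity: E[X] = 222 · (1/2) = (223 − 1) · (1/2) = 111 ≈ 111.000.

E[X] = 111 = 111.000.


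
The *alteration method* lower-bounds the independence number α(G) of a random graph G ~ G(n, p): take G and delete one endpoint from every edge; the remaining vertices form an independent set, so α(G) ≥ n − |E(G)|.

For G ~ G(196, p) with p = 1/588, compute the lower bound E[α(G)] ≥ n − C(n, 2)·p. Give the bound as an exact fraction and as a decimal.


E[|E(G)|] = C(196, 2)·p = 19110 · (1/588) = 65/2.
E[α(G)] ≥ n − E[|E(G)|] = 196 − 65/2 = 327/2.
Numerically: ≈ 163.5000.
(This is only a lower bound; the true E[α(G)] may be larger.)

E[α(G)] ≥ 327/2 ≈ 163.5000.


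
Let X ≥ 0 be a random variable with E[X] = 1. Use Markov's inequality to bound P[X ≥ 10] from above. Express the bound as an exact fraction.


μ = E[X] = 1, a = 10.
Markov: P[X ≥ 10] ≤ μ/a = (1)/10 = 1/10.
Numerically: ≈ 0.10000.
(Since a = 10 > μ = 1.00000, the bound 1/10 is < 1 and informative.)

P[X ≥ 10] ≤ 1/10 ≈ 0.10000.


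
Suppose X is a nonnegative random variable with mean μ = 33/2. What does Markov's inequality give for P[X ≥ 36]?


μ = E[X] = 33/2, a = 36.
Markov: P[X ≥ 36] ≤ μ/a = (33/2)/36 = 11/24.
Numerically: ≈ 0.458333.
(Since a = 36 > μ = 16.500000, the bound 11/24 is < 1 and informative.)

P[X ≥ 36] ≤ 11/24 ≈ 0.458333.


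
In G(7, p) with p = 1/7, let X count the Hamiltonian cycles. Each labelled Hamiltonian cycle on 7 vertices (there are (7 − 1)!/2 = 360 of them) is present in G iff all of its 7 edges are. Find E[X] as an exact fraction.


K_7 has (7 − 1)!/2 = 360 labelled Hamiltonian cycles.
For each such Hamiltonian cycle H, let X_H = 1 if all 7 edges of H are present in G. Then P[X_H = 1] = p^{7} = (1/7)^{7} = 1/823543.
By linearity: E[X] = Σ_H E[X_H] = 360 · p^{7} = 360 · 1/823543 = 360/823543.
Numerically: E[X] ≈ 0.000437.

E[X] = 360 · (1/7)^{7} = 360/823543 ≈ 0.000437.


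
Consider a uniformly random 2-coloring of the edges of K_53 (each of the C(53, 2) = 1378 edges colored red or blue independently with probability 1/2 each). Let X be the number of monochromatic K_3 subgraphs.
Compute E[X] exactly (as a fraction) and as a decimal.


Let X = Σ_S X_S over the C(53, 3) = 23426 subsets S of size 3, where X_S = 1 if the K_3 on S is monochromatic.
For a fixed S, the K_3 on S has C(3, 2) = 3 edges. P[all 3 edges red] = (1/2)^3, and likewise for blue, so P[monochromatic] = 2·(1/2)^3 = 2^{1 − 3} = 1/4.
By linearity: E[X] = C(53, 3) · 2^{1 − 3} = 23426 · 1/4 = 11713/2.
Numerically: E[X] ≈ 5856.5000.

E[X] = C(53,3)·2^(1−C(3,2)) = 11713/2 ≈ 5856.5000.


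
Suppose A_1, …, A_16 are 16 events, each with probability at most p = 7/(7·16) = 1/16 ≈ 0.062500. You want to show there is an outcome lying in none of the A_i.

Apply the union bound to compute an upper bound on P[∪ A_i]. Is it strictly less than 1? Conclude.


Union bound: P[∪_{i=1}^{16} A_i] ≤ Σ_i P[A_i] ≤ 16·p = 16·(1/16) = 1.
Numerically: 1 ≈ 1.000000.
Is 1 < 1? NO.
Since the bound 1 is ≥ 1, the union bound is uninformative here; it does NOT by itself certify existence.

16·p = 1 ≈ 1.000000; existence NOT certified by the union bound.


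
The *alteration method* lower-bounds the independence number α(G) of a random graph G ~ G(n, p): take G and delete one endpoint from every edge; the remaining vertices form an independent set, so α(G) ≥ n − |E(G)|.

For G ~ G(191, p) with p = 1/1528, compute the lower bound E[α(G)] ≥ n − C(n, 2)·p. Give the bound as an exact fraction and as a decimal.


E[|E(G)|] = C(191, 2)·p = 18145 · (1/1528) = 95/8.
E[α(G)] ≥ n − E[|E(G)|] = 191 − 95/8 = 1433/8.
Numerically: ≈ 179.125.
(This is only a lower bound; the true E[α(G)] may be larger.)

E[α(G)] ≥ 1433/8 ≈ 179.125.


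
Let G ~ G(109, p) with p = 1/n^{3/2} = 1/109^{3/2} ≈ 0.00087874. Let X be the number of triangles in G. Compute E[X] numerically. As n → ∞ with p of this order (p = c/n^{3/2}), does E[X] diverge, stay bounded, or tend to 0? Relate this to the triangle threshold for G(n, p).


Number of potential triangles: C(109, 3) = 209934.
Each occurs with probability p³ ≈ (0.00087874)³ ≈ 6.7854829e-10.
By linearity: E[X] = C(109, 3)·p³ ≈ 209934 · 6.7854829e-10 ≈ 0.00014.
Since α = 3/2 > 1, p = c/n^{3/2} = o(1/n) is below the triangle threshold p ~ 1/n. Asymptotically E[X] ~ (c³/6)·n^{3(1−α)} = (1³/6)·n^{-1.5} → 0, so by Markov's inequality G has no triangles w.h.p.

E[X] ≈ 0.00014; in regime p = Θ(1/n^{3/2}) E[X] tends to 0 (below the triangle threshold p ~ 1/n).


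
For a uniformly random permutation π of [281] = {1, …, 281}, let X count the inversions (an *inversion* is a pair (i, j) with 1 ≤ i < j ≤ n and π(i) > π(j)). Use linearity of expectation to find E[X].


Write X = Σ X_I over the C(281, 2) = 39340 pairs i < j, with X_I the indicator of one inversion.
There are 39340 indicators.
For each fixed pair i < j, the values π(i) and π(j) are two distinct elements of {1, …, 281} in uniformly random order; by symmetry P[π(i) > π(j)] = 1/2.
By linearity: E[X] = 39340 · (1/2) = C(281, 2) · (1/2) = 39340/2 = 19670 ≈ 19670.000.

E[X] = 19670 = 19670.000.


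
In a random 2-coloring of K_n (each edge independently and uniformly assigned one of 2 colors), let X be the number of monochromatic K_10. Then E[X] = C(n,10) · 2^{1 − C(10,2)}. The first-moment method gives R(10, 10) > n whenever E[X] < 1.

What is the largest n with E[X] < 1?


We need C(n, 10) · 2^{1 − 45} < 1, i.e. C(n, 10) < 2^{45 − 1} = 17592186044416.
Check values of n near the boundary:
  n = 99: C(99, 10) = 15579278510796; 15579278510796 < 17592186044416? YES
  n = 100: C(100, 10) = 17310309456440; 17310309456440 < 17592186044416? YES
  n = 101: C(101, 10) = 19212541264840; 19212541264840 < 17592186044416? NO
The largest n with C(n, 10) < 17592186044416 is n = 100 (where E[X] = 2163788682055/2199023255552 ≈ 0.9839772). Hence R(10, 10) > 100, i.e. R(10, 10) ≥ 101.

Largest n = 100; hence R(10, 10) > 100.


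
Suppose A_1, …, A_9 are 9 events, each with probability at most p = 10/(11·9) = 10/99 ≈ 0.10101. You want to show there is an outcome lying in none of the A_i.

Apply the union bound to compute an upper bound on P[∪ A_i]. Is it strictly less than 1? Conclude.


Union bound: P[∪_{i=1}^{9} A_i] ≤ Σ_i P[A_i] ≤ 9·p = 9·(10/99) = 10/11.
Numerically: 10/11 ≈ 0.90909.
Is 10/11 < 1? YES.
Since P[∪ A_i] ≤ 10/11 < 1, the complement has P[∩ A_i^c] ≥ 1 − 10/11 = 1/11 > 0, so some outcome avoids every A_i.

9·p = 10/11 ≈ 0.90909; existence CERTIFIED by the union bound.


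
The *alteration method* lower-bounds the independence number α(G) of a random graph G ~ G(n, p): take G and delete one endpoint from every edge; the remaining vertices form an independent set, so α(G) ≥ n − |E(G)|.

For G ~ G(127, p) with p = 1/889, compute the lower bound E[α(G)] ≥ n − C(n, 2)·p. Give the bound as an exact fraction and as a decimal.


E[|E(G)|] = C(127, 2)·p = 8001 · (1/889) = 9.
E[α(G)] ≥ n − E[|E(G)|] = 127 − 9 = 118.
Numerically: ≈ 118.0000.
(This is only a lower bound; the true E[α(G)] may be larger.)

E[α(G)] ≥ 118 ≈ 118.0000.


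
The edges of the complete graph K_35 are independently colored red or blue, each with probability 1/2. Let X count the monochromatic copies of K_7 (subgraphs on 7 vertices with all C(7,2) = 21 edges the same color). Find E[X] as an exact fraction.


Let X = Σ_S X_S over the C(35, 7) = 6724520 subsets S of size 7, where X_S = 1 if the K_7 on S is monochromatic.
For a fixed S, the K_7 on S has C(7, 2) = 21 edges. P[all 21 edges red] = (1/2)^21, and likewise for blue, so P[monochromatic] = 2·(1/2)^21 = 2^{1 − 21} = 1/1048576.
By linearity of expectation: E[X] = C(35, 7) · 2^{1 − 21} = 6724520 · 1/1048576 = 840565/131072.
Numerically: E[X] ≈ 6.41300.

E[X] = C(35,7)·2^(1−C(7,2)) = 840565/131072 ≈ 6.41300.


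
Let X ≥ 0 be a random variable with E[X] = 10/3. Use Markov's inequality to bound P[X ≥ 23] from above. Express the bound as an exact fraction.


μ = E[X] = 10/3, a = 23.
Markov: P[X ≥ 23] ≤ μ/a = (10/3)/23 = 10/69.
Numerically: ≈ 0.14493.
(Since a = 23 > μ = 3.33333, the bound 10/69 is < 1 and informative.)

P[X ≥ 23] ≤ 10/69 ≈ 0.14493.


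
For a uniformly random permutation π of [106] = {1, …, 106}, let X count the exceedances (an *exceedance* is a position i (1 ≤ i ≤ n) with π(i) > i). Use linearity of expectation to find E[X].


Write X = Σ_{i=1}^{106} X_i, where X_i = 1_{π(i) > i}.
For each fixed i, π(i) is uniform over {1, …, 106} (marginal of a uniform permutation), so P[π(i) > i] = (n − i)/n. Summing: Σ_{i=1}^{106} (n − i)/n = (0 + 1 + … + 105)/106 = 106(106 − 1)/(2·106) = (106 − 1)/2.
Hence E[X] = Σ_{i=1}^{106} (106 − i)/106 = 105/2 ≈ 52.5000.

E[X] = 105/2 = 52.5000.


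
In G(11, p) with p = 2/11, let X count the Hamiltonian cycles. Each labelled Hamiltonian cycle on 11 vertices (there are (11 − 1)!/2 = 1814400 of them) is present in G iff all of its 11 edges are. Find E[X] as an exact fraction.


K_11 has (11 − 1)!/2 = 1814400 labelled Hamiltonian cycles.
For each such Hamiltonian cycle H, let X_H = 1 if all 11 edges of H are present in G. Then P[X_H = 1] = p^{11} = (2/11)^{11} = 2048/285311670611.
Summing the indicators: E[X] = Σ_H E[X_H] = 1814400 · p^{11} = 1814400 · 2048/285311670611 = 3715891200/285311670611.
Numerically: E[X] ≈ 0.013024.

E[X] = 1814400 · (2/11)^{11} = 3715891200/285311670611 ≈ 0.013024.


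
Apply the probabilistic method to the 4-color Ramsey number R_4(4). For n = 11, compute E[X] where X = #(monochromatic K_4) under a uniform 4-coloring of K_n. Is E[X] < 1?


E[X] = C(11, 4) · 4^{1 − 6} = 330 · 4^{−5} = 330/1024.
As a reduced fraction: E[X] = 165/512 ≈ 0.32227.
Is E[X] < 1? YES.
Since E[X] < 1, there exists a 4-coloring of K_{11} with no monochromatic K_4; hence R_4(4) > 11.

E[X] = 165/512 ≈ 0.32227; E[X] < 1, so R_4(4) > 11.


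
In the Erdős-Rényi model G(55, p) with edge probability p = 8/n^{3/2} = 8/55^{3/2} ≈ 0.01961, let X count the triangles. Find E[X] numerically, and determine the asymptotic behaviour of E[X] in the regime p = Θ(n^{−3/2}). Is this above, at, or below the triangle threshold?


Number of potential triangles: C(55, 3) = 26235.
Each occurs with probability p³ ≈ (0.01961)³ ≈ 7.544628e-06.
By linearity: E[X] = C(55, 3)·p³ ≈ 26235 · 7.544628e-06 ≈ 0.1979.
Since α = 3/2 > 1, p = c/n^{3/2} = o(1/n) is below the triangle threshold p ~ 1/n. Asymptotically E[X] ~ (c³/6)·n^{3(1−α)} = (8³/6)·n^{-1.5} → 0, so by Markov's inequality G has no triangles w.h.p.

E[X] ≈ 0.1979; in regime p = Θ(1/n^{3/2}) E[X] tends to 0 (below the triangle threshold p ~ 1/n).


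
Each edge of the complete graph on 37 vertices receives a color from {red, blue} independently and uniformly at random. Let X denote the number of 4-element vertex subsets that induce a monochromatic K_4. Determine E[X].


Let X = Σ_S X_S over the C(37, 4) = 66045 subsets S of size 4, where X_S = 1 if the K_4 on S is monochromatic.
For a fixed S, the K_4 on S has C(4, 2) = 6 edges. P[all 6 edges red] = (1/2)^6, and likewise for blue, so P[monochromatic] = 2·(1/2)^6 = 2^{1 − 6} = 1/32.
By linearity: E[X] = C(37, 4) · 2^{1 − 6} = 66045 · 1/32 = 66045/32.
Numerically: E[X] ≈ 2063.906.

E[X] = C(37,4)·2^(1−C(4,2)) = 66045/32 ≈ 2063.906.


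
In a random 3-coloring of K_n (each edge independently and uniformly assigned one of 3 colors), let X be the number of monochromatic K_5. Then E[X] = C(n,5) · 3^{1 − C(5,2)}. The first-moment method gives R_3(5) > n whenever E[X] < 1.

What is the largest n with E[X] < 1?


We need C(n, 5) · 3^{1 − 10} < 1, i.e. C(n, 5) < 3^{10 − 1} = 19683.
Check values of n near the boundary:
  n = 18: C(18, 5) = 8568; 8568 < 19683? YES
  n = 19: C(19, 5) = 11628; 11628 < 19683? YES
  n = 20: C(20, 5) = 15504; 15504 < 19683? YES
  n = 21: C(21, 5) = 20349; 20349 < 19683? NO
  n = 22: C(22, 5) = 26334; 26334 < 19683? NO
The largest n with C(n, 5) < 19683 is n = 20 (where E[X] = 5168/6561 ≈ 0.788). Hence R_3(5) > 20, i.e. R_3(5) ≥ 21.

Largest n = 20; hence R_3(5) > 20.


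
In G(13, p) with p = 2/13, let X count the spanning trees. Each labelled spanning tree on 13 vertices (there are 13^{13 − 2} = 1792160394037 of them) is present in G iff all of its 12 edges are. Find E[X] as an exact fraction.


K_13 has 13^{13 − 2} = 1792160394037 labelled spanning trees.
For each such spanning tree H, let X_H = 1 if all 12 edges of H are present in G. Then P[X_H = 1] = p^{12} = (2/13)^{12} = 4096/23298085122481.
Summing the indicators: E[X] = Σ_H E[X_H] = 1792160394037 · p^{12} = 1792160394037 · 4096/23298085122481 = 4096/13.
Numerically: E[X] ≈ 315.077.

E[X] = 1792160394037 · (2/13)^{12} = 4096/13 ≈ 315.077.


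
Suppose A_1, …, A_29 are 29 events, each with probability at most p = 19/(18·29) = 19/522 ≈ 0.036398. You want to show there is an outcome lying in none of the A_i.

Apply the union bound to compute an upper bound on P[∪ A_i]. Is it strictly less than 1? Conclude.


Union bound: P[∪_{i=1}^{29} A_i] ≤ Σ_i P[A_i] ≤ 29·p = 29·(19/522) = 19/18.
Numerically: 19/18 ≈ 1.055556.
Is 19/18 < 1? NO.
Since the bound 19/18 is ≥ 1, the union bound is uninformative here; it does NOT by itself certify existence.

29·p = 19/18 ≈ 1.055556; existence NOT certified by the union bound.


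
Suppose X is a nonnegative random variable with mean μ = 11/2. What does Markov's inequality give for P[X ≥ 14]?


μ = E[X] = 11/2, a = 14.
Markov: P[X ≥ 14] ≤ μ/a = (11/2)/14 = 11/28.
Numerically: ≈ 0.3929.
(Since a = 14 > μ = 5.5000, the bound 11/28 is < 1 and informative.)

P[X ≥ 14] ≤ 11/28 ≈ 0.3929.


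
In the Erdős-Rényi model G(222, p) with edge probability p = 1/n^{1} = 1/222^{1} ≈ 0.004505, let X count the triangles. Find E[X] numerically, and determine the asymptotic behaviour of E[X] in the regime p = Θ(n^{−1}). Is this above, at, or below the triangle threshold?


Number of potential triangles: C(222, 3) = 1798940.
Each occurs with probability p³ ≈ (0.004505)³ ≈ 9.139892e-08.
By linearity: E[X] = C(222, 3)·p³ ≈ 1798940 · 9.139892e-08 ≈ 0.1644.
Here α = 1, so p = 1/n is exactly at the triangle threshold p ~ 1/n. Asymptotically E[X] → c³/6 = 1³/6 = 1/6 ≈ 0.1667, a bounded constant. In this regime the triangle count is asymptotically Poisson(c³/6).

E[X] ≈ 0.1644; in regime p = Θ(1/n^{1}) E[X] stays bounded (at the triangle threshold p ~ 1/n).


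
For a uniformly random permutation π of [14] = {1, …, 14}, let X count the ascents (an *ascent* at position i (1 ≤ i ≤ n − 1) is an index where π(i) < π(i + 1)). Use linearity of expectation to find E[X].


Write X = Σ X_I over i = 1, …, 13, with X_I the indicator of one ascent.
There are 13 indicators.
For each fixed i, the pair (π(i), π(i+1)) is a uniformly random ordered pair of distinct values from {1, …, 14}; by symmetry P[π(i) < π(i+1)] = 1/2.
By linearity: E[X] = 13 · (1/2) = (14 − 1) · (1/2) = 13/2 ≈ 6.5000.

E[X] = 13/2 = 6.5000.


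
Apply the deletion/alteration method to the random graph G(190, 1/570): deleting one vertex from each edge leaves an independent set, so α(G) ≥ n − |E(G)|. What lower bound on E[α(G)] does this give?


E[|E(G)|] = C(190, 2)·p = 17955 · (1/570) = 63/2.
E[α(G)] ≥ n − E[|E(G)|] = 190 − 63/2 = 317/2.
Numerically: ≈ 158.50000.
(This is only a lower bound; the true E[α(G)] may be larger.)

E[α(G)] ≥ 317/2 ≈ 158.50000.


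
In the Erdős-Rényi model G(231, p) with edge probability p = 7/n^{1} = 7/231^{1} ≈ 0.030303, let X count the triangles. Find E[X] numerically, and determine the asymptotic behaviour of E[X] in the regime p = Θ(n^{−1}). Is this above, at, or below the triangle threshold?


Number of potential triangles: C(231, 3) = 2027795.
Each occurs with probability p³ ≈ (0.030303)³ ≈ 2.78264741e-05.
By linearity: E[X] = C(231, 3)·p³ ≈ 2027795 · 2.78264741e-05 ≈ 56.426385.
Here α = 1, so p = 7/n is exactly at the triangle threshold p ~ 1/n. Asymptotically E[X] → c³/6 = 7³/6 = 343/6 ≈ 57.166667, a bounded constant. In this regime the triangle count is asymptotically Poisson(c³/6).

E[X] ≈ 56.426385; in regime p = Θ(1/n^{1}) E[X] stays bounded (at the triangle threshold p ~ 1/n).


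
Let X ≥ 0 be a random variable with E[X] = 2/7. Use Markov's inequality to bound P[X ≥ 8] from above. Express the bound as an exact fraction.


μ = E[X] = 2/7, a = 8.
Markov: P[X ≥ 8] ≤ μ/a = (2/7)/8 = 1/28.
Numerically: ≈ 0.0357.
(Since a = 8 > μ = 0.2857, the bound 1/28 is < 1 and informative.)

P[X ≥ 8] ≤ 1/28 ≈ 0.0357.


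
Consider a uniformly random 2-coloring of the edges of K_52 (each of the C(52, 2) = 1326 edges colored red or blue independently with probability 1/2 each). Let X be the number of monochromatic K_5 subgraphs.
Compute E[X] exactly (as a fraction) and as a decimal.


Let X = Σ_S X_S over the C(52, 5) = 2598960 subsets S of size 5, where X_S = 1 if the K_5 on S is monochromatic.
For a fixed S, the K_5 on S has C(5, 2) = 10 edges. P[all 10 edges red] = (1/2)^10, and likewise for blue, so P[monochromatic] = 2·(1/2)^10 = 2^{1 − 10} = 1/512.
By linearity: E[X] = C(52, 5) · 2^{1 − 10} = 2598960 · 1/512 = 162435/32.
Numerically: E[X] ≈ 5076.093750.

E[X] = C(52,5)·2^(1−C(5,2)) = 162435/32 ≈ 5076.093750.


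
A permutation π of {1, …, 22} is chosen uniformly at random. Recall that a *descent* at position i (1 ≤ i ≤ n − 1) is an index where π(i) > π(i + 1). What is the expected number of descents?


Write X = Σ X_I over i = 1, …, 21, with X_I the indicator of one descent.
There are 21 indicators.
For each fixed i, the pair (π(i), π(i+1)) is a uniformly random ordered pair of distinct values from {1, …, 22}; by symmetry P[π(i) > π(i+1)] = 1/2.
By linearity: E[X] = 21 · (1/2) = (22 − 1) · (1/2) = 21/2 ≈ 10.500000.

E[X] = 21/2 = 10.500000.


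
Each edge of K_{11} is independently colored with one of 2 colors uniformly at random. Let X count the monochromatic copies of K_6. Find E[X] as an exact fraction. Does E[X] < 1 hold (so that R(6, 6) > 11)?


E[X] = C(11, 6) · 2^{1 − 15} = 462 · 2^{−14} = 462/16384.
As a reduced fraction: E[X] = 231/8192 ≈ 0.0282.
Is E[X] < 1? YES.
Since E[X] < 1, there exists a 2-coloring of K_{11} with no monochromatic K_6; hence R(6, 6) > 11.

E[X] = 231/8192 ≈ 0.0282; E[X] < 1, so R(6, 6) > 11.


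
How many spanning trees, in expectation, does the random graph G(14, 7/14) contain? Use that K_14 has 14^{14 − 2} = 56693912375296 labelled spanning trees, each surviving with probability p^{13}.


K_14 has 14^{14 − 2} = 56693912375296 labelled spanning trees.
For each such spanning tree H, let X_H = 1 if all 13 edges of H are present in G. Then P[X_H = 1] = p^{13} = (1/2)^{13} = 1/8192.
Summing the indicators: E[X] = Σ_H E[X_H] = 56693912375296 · p^{13} = 56693912375296 · 1/8192 = 13841287201/2.
Numerically: E[X] ≈ 6.9206e+09.

E[X] = 56693912375296 · (1/2)^{13} = 13841287201/2 ≈ 6.9206e+09.


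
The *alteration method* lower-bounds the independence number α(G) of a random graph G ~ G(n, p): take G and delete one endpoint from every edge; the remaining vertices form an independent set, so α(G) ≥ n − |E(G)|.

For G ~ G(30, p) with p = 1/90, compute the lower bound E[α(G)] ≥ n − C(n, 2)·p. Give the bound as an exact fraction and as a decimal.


E[|E(G)|] = C(30, 2)·p = 435 · (1/90) = 29/6.
E[α(G)] ≥ n − E[|E(G)|] = 30 − 29/6 = 151/6.
Numerically: ≈ 25.166667.
(This is only a lower bound; the true E[α(G)] may be larger.)

E[α(G)] ≥ 151/6 ≈ 25.166667.


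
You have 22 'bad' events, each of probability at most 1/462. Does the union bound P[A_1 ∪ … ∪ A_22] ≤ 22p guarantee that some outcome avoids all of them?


Union bound: P[∪_{i=1}^{22} A_i] ≤ Σ_i P[A_i] ≤ 22·p = 22·(1/462) = 1/21.
Numerically: 1/21 ≈ 0.0476190.
Is 1/21 < 1? YES.
Since P[∪ A_i] ≤ 1/21 < 1, the complement has P[∩ A_i^c] ≥ 1 − 1/21 = 20/21 > 0, so some outcome avoids every A_i.

22·p = 1/21 ≈ 0.0476190; existence CERTIFIED by the union bound.


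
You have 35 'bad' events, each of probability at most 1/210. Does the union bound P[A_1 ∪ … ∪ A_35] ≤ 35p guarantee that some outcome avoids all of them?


Union bound: P[∪_{i=1}^{35} A_i] ≤ Σ_i P[A_i] ≤ 35·p = 35·(1/210) = 1/6.
Numerically: 1/6 ≈ 0.16667.
Is 1/6 < 1? YES.
Since P[∪ A_i] ≤ 1/6 < 1, the complement has P[∩ A_i^c] ≥ 1 − 1/6 = 5/6 > 0, so some outcome avoids every A_i.

35·p = 1/6 ≈ 0.16667; existence CERTIFIED by the union bound.


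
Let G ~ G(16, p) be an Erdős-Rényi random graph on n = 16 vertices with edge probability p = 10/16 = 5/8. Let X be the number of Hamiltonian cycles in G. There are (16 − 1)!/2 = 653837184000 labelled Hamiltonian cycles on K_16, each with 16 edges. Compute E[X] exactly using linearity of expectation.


K_16 has (16 − 1)!/2 = 653837184000 labelled Hamiltonian cycles.
For each such Hamiltonian cycle H, let X_H = 1 if all 16 edges of H are present in G. Then P[X_H = 1] = p^{16} = (5/8)^{16} = 152587890625/281474976710656.
By linearity: E[X] = Σ_H E[X_H] = 653837184000 · p^{16} = 653837184000 · 152587890625/281474976710656 = 97429332733154296875/274877906944.
Numerically: E[X] ≈ 3.54e+08.

E[X] = 653837184000 · (5/8)^{16} = 97429332733154296875/274877906944 ≈ 3.54e+08.


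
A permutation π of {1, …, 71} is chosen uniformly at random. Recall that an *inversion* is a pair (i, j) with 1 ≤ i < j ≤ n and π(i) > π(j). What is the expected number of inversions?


Write X = Σ X_I over the C(71, 2) = 2485 pairs i < j, with X_I the indicator of one inversion.
There are 2485 indicators.
For each fixed pair i < j, the values π(i) and π(j) are two distinct elements of {1, …, 71} in uniformly random order; by symmetry P[π(i) > π(j)] = 1/2.
By linearity: E[X] = 2485 · (1/2) = C(71, 2) · (1/2) = 2485/2 = 2485/2 ≈ 1242.500000.

E[X] = 2485/2 = 1242.500000.


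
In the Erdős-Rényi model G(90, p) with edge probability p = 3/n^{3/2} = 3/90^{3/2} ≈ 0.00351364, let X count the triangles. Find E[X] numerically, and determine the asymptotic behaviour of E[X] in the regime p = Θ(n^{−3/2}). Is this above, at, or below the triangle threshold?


Number of potential triangles: C(90, 3) = 117480.
Each occurs with probability p³ ≈ (0.00351364)³ ≈ 4.33782944e-08.
By linearity: E[X] = C(90, 3)·p³ ≈ 117480 · 4.33782944e-08 ≈ 0.005096.
Since α = 3/2 > 1, p = c/n^{3/2} = o(1/n) is below the triangle threshold p ~ 1/n. Asymptotically E[X] ~ (c³/6)·n^{3(1−α)} = (3³/6)·n^{-1.5} → 0, so by Markov's inequality G has no triangles w.h.p.

E[X] ≈ 0.005096; in regime p = Θ(1/n^{3/2}) E[X] tends to 0 (below the triangle threshold p ~ 1/n).


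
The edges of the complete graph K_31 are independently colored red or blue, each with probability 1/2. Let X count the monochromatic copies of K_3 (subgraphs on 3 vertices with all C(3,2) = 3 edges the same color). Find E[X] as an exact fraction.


Let X = Σ_S X_S over the C(31, 3) = 4495 subsets S of size 3, where X_S = 1 if the K_3 on S is monochromatic.
For a fixed S, the K_3 on S has C(3, 2) = 3 edges. P[all 3 edges red] = (1/2)^3, and likewise for blue, so P[monochromatic] = 2·(1/2)^3 = 2^{1 − 3} = 1/4.
Summing: E[X] = C(31, 3) · 2^{1 − 3} = 4495 · 1/4 = 4495/4.
Numerically: E[X] ≈ 1123.75000.

E[X] = C(31,3)·2^(1−C(3,2)) = 4495/4 ≈ 1123.75000.


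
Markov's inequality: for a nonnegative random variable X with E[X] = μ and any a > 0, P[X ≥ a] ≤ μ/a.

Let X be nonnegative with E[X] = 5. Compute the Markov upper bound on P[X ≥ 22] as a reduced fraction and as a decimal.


μ = E[X] = 5, a = 22.
Markov: P[X ≥ 22] ≤ μ/a = (5)/22 = 5/22.
Numerically: ≈ 0.227273.
(Since a = 22 > μ = 5.000000, the bound 5/22 is < 1 and informative.)

P[X ≥ 22] ≤ 5/22 ≈ 0.227273.


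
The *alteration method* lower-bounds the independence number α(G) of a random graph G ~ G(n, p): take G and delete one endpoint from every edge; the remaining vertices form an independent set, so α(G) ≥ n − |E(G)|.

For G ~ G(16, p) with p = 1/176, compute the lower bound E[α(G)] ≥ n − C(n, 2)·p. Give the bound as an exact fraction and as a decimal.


E[|E(G)|] = C(16, 2)·p = 120 · (1/176) = 15/22.
E[α(G)] ≥ n − E[|E(G)|] = 16 − 15/22 = 337/22.
Numerically: ≈ 15.318.
(This is only a lower bound; the true E[α(G)] may be larger.)

E[α(G)] ≥ 337/22 ≈ 15.318.


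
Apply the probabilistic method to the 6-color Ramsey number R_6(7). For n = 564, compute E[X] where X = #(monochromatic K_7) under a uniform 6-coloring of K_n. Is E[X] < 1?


E[X] = C(564, 7) · 6^{1 − 21} = 3469685994423792 · 6^{−20} = 3469685994423792/3656158440062976.
As a reduced fraction: E[X] = 24095041627943/25389989167104 ≈ 0.9490.
Is E[X] < 1? YES.
Since E[X] < 1, there exists a 6-coloring of K_{564} with no monochromatic K_7; hence R_6(7) > 564.

E[X] = 24095041627943/25389989167104 ≈ 0.9490; E[X] < 1, so R_6(7) > 564.


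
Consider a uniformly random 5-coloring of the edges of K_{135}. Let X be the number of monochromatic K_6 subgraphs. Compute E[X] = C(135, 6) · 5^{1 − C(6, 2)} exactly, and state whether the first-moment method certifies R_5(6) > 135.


E[X] = C(135, 6) · 5^{1 − 15} = 7511839335 · 5^{−14} = 7511839335/6103515625.
As a reduced fraction: E[X] = 1502367867/1220703125 ≈ 1.23074.
Is E[X] < 1? NO.
Since E[X] ≥ 1, the first-moment bound is inconclusive at n = 135; it does NOT by itself certify R_5(6) > 135.

E[X] = 1502367867/1220703125 ≈ 1.23074; E[X] ≥ 1; first-moment method inconclusive here.


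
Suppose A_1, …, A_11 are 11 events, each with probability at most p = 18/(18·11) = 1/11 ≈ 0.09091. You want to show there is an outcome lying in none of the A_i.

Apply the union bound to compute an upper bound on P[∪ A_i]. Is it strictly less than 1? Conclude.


Union bound: P[∪_{i=1}^{11} A_i] ≤ Σ_i P[A_i] ≤ 11·p = 11·(1/11) = 1.
Numerically: 1 ≈ 1.00000.
Is 1 < 1? NO.
Since the bound 1 is ≥ 1, the union bound is uninformative here; it does NOT by itself certify existence.

11·p = 1 ≈ 1.00000; existence NOT certified by the union bound.


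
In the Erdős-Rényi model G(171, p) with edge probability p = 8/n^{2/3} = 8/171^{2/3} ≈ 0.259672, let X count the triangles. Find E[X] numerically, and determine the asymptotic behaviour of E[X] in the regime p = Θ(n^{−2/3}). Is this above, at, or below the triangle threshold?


Number of potential triangles: C(171, 3) = 818805.
Each occurs with probability p³ ≈ (0.259672)³ ≈ 1.75096611e-02.
By linearity: E[X] = C(171, 3)·p³ ≈ 818805 · 1.75096611e-02 ≈ 14336.998051.
Since α = 2/3 < 1, p = c/n^{2/3} ≫ 1/n is above the triangle threshold p ~ 1/n. Asymptotically E[X] ~ (c³/6)·n^{3(1−α)} = (8³/6)·n^{1} → ∞; triangles are abundant w.h.p.

E[X] ≈ 14336.998051; in regime p = Θ(1/n^{2/3}) E[X] diverges (above the triangle threshold p ~ 1/n).


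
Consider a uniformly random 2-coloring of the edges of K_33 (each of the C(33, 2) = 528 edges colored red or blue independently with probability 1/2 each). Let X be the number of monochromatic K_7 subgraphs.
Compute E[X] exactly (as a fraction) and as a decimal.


Let X = Σ_S X_S over the C(33, 7) = 4272048 subsets S of size 7, where X_S = 1 if the K_7 on S is monochromatic.
For a fixed S, the K_7 on S has C(7, 2) = 21 edges. P[all 21 edges red] = (1/2)^21, and likewise for blue, so P[monochromatic] = 2·(1/2)^21 = 2^{1 − 21} = 1/1048576.
By linearity: E[X] = C(33, 7) · 2^{1 − 21} = 4272048 · 1/1048576 = 267003/65536.
Numerically: E[X] ≈ 4.074.

E[X] = C(33,7)·2^(1−C(7,2)) = 267003/65536 ≈ 4.074.
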